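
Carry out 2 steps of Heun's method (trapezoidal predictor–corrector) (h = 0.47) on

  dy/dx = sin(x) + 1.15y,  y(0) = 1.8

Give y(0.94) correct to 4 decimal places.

Heun: k1 = f(x_n, y_n); k2 = f(x_n + h, y_n + h·k1); y_{n+1} = y_n + (h/2)·(k1 + k2).
x=0.000000, y=1.800000:
  k1 = f(0.000000, 1.800000) = 2.070000
  k2 = f(0.470000, 2.772900) = 3.641721
  y ← 1.800000 + (0.47/2)·(2.070000 + 3.641721) = 3.142255
x=0.470000, y=3.142255:
  k1 = f(0.470000, 3.142255) = 4.066479
  k2 = f(0.940000, 5.053500) = 6.619083
  y ← 3.142255 + (0.47/2)·(4.066479 + 6.619083) = 5.653361
y(0.94) ≈ 5.6534

5.6534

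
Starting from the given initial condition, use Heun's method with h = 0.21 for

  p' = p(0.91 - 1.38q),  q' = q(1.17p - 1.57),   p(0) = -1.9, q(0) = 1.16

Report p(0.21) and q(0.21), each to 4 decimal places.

Heun on (p,q): k1 = f(t_n, state_n); k2 = f(t_n + h, state_n + h·k1); state_{n+1} = state_n + (h/2)·(k1 + k2).
0.000000: (-1.900000, 1.160000)
  k1 = (1.312520, -4.399880)
  predictor → (-1.624371, 0.236025)
  k2 = (-0.949096, -0.819129)
  → (-1.861840, 0.612004)
(p(0.21), q(0.21)) ≈ (-1.8618, 0.6120)

-1.8618, 0.6120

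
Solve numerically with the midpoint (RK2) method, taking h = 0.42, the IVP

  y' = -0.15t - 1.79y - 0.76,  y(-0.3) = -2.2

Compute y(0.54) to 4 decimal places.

-0.9435

Midpoint: k1 = f(t_n, y_n); k2 = f(t_n + h/2, y_n + (h/2)·k1); y_{n+1} = y_n + h·k2.
t=-0.300000, y=-2.200000:
  k1 = f(-0.300000, -2.200000) = 3.223000
  k2 = f(-0.090000, -1.523170) = 1.979974
  y ← -2.200000 + 0.42·1.979974 = -1.368411
t=0.120000, y=-1.368411:
  k1 = f(0.120000, -1.368411) = 1.671455
  k2 = f(0.330000, -1.017405) = 1.011655
  y ← -1.368411 + 0.42·1.011655 = -0.943516
y(0.54) ≈ -0.9435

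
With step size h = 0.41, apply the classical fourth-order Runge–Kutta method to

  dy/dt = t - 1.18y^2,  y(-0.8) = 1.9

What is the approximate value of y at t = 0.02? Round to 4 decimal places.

0.5356

RK4: k1 = f(t_n, y_n); k2 = f(t_n + h/2, y_n + (h/2)·k1); k3 = f(t_n + h/2, y_n + (h/2)·k2); k4 = f(t_n + h, y_n + h·k3); y_{n+1} = y_n + (h/6)·(k1 + 2k2 + 2k3 + k4).
t=-0.800000, y=1.900000:
  k1 = f(-0.800000, 1.900000) = -5.059800
  k2 = f(-0.595000, 0.862741) = -1.473300
  k3 = f(-0.595000, 1.597974) = -3.608153
  k4 = f(-0.390000, 0.420657) = -0.598804
  y ← 1.900000 + (0.41/6)·(k1 + 2k2 + 2k3 + k4) = 0.818864
t=-0.390000, y=0.818864:
  k1 = f(-0.390000, 0.818864) = -1.181234
  k2 = f(-0.185000, 0.576710) = -0.577462
  k3 = f(-0.185000, 0.700484) = -0.763999
  k4 = f(0.020000, 0.505624) = -0.281673
  y ← 0.818864 + (0.41/6)·(k1 + 2k2 + 2k3 + k4) = 0.535565
y(0.02) ≈ 0.5356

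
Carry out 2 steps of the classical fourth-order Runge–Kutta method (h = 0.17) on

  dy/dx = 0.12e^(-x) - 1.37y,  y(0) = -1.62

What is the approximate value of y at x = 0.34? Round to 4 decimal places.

RK4: k1 = f(x_n, y_n); k2 = f(x_n + h/2, y_n + (h/2)·k1); k3 = f(x_n + h/2, y_n + (h/2)·k2); k4 = f(x_n + h, y_n + h·k3); y_{n+1} = y_n + (h/6)·(k1 + 2k2 + 2k3 + k4).
x=0.000000, y=-1.620000:
  k1 = f(0.000000, -1.620000) = 2.339400
  k2 = f(0.085000, -1.421151) = 2.057198
  k3 = f(0.085000, -1.445138) = 2.090061
  k4 = f(0.170000, -1.264690) = 1.833865
  y ← -1.620000 + (0.17/6)·(k1 + 2k2 + 2k3 + k4) = -1.266746
x=0.170000, y=-1.266746:
  k1 = f(0.170000, -1.266746) = 1.836682
  k2 = f(0.255000, -1.110628) = 1.614551
  k3 = f(0.255000, -1.129509) = 1.640418
  k4 = f(0.340000, -0.987875) = 1.438801
  y ← -1.266746 + (0.17/6)·(k1 + 2k2 + 2k3 + k4) = -0.989493
y(0.34) ≈ -0.9895

-0.9895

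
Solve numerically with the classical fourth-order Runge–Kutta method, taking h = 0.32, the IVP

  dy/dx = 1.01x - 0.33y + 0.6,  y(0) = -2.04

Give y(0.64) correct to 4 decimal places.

RK4: k1 = f(x_n, y_n); k2 = f(x_n + h/2, y_n + (h/2)·k1); k3 = f(x_n + h/2, y_n + (h/2)·k2); k4 = f(x_n + h, y_n + h·k3); y_{n+1} = y_n + (h/6)·(k1 + 2k2 + 2k3 + k4).
x=0.000000, y=-2.040000:
  k1 = f(0.000000, -2.040000) = 1.273200
  k2 = f(0.160000, -1.836288) = 1.367575
  k3 = f(0.160000, -1.821188) = 1.362592
  k4 = f(0.320000, -1.603971) = 1.452510
  y ← -2.040000 + (0.32/6)·(k1 + 2k2 + 2k3 + k4) = -1.603411
x=0.320000, y=-1.603411:
  k1 = f(0.320000, -1.603411) = 1.452326
  k2 = f(0.480000, -1.371039) = 1.537243
  k3 = f(0.480000, -1.357452) = 1.532759
  k4 = f(0.640000, -1.112928) = 1.613666
  y ← -1.603411 + (0.32/6)·(k1 + 2k2 + 2k3 + k4) = -1.112425
y(0.64) ≈ -1.1124

-1.1124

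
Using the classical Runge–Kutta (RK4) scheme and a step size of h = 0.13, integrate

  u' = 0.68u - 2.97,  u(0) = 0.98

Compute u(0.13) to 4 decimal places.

0.6669

RK4: k1 = f(t_n, u_n); k2 = f(t_n + h/2, u_n + (h/2)·k1); k3 = f(t_n + h/2, u_n + (h/2)·k2); k4 = f(t_n + h, u_n + h·k3); u_{n+1} = u_n + (h/6)·(k1 + 2k2 + 2k3 + k4).
t=0.000000, u=0.980000:
  k1 = f(0.000000, 0.980000) = -2.303600
  k2 = f(0.065000, 0.830266) = -2.405419
  k3 = f(0.065000, 0.823648) = -2.409920
  k4 = f(0.130000, 0.666710) = -2.516637
  u ← 0.980000 + (0.13/6)·(k1 + 2k2 + 2k3 + k4) = 0.666897
u(0.13) ≈ 0.6669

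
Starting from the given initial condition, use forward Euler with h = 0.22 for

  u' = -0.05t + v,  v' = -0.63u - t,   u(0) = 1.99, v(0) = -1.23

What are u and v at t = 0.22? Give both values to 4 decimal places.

1.7194, -1.5058

Euler on (u,v): u_{n+1} = u_n + h·u', v_{n+1} = v_n + h·v'.
0.000000: (1.990000, -1.230000); f=(-1.230000, -1.253700) → (1.719400, -1.505814)
(u(0.22), v(0.22)) ≈ (1.7194, -1.5058)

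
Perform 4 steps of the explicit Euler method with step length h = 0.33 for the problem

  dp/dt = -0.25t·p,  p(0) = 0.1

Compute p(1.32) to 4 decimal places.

Euler: p_{n+1} = p_n + h·f(t_n, p_n).
t=0.000000, p=0.100000: f=0.000000 → p ← 0.100000 + 0.33·0.000000 = 0.100000
t=0.330000, p=0.100000: f=-0.008250 → p ← 0.100000 + 0.33·(-0.008250) = 0.097278
t=0.660000, p=0.097278: f=-0.016051 → p ← 0.097278 + 0.33·(-0.016051) = 0.091981
t=0.990000, p=0.091981: f=-0.022765 → p ← 0.091981 + 0.33·(-0.022765) = 0.084468
p(1.32) ≈ 0.0845

0.0845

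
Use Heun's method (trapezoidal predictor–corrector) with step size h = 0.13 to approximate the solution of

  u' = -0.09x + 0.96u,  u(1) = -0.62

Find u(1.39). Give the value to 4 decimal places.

-0.9509

Heun: k1 = f(x_n, u_n); k2 = f(x_n + h, u_n + h·k1); u_{n+1} = u_n + (h/2)·(k1 + k2).
x=1.000000, u=-0.620000:
  k1 = f(1.000000, -0.620000) = -0.685200
  k2 = f(1.130000, -0.709076) = -0.782413
  u ← -0.620000 + (0.13/2)·(-0.685200 + (-0.782413)) = -0.715395
x=1.130000, u=-0.715395:
  k1 = f(1.130000, -0.715395) = -0.788479
  k2 = f(1.260000, -0.817897) = -0.898581
  u ← -0.715395 + (0.13/2)·(-0.788479 + (-0.898581)) = -0.825054
x=1.260000, u=-0.825054:
  k1 = f(1.260000, -0.825054) = -0.905452
  k2 = f(1.390000, -0.942762) = -1.030152
  u ← -0.825054 + (0.13/2)·(-0.905452 + (-1.030152)) = -0.950868
u(1.39) ≈ -0.9509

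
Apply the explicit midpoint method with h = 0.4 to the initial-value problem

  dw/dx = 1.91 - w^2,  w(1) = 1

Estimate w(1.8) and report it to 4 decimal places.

Midpoint: k1 = f(x_n, w_n); k2 = f(x_n + h/2, w_n + (h/2)·k1); w_{n+1} = w_n + h·k2.
x=1.000000, w=1.000000:
  k1 = f(1.000000, 1.000000) = 0.910000
  k2 = f(1.200000, 1.182000) = 0.512876
  w ← 1.000000 + 0.4·0.512876 = 1.205150
x=1.400000, w=1.205150:
  k1 = f(1.400000, 1.205150) = 0.457613
  k2 = f(1.600000, 1.296673) = 0.228639
  w ← 1.205150 + 0.4·0.228639 = 1.296606
w(1.8) ≈ 1.2966

1.2966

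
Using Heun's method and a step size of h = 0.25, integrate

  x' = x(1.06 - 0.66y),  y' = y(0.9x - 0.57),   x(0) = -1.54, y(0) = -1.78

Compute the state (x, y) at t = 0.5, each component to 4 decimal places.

-3.5670, -0.5266

Heun on (x,y): k1 = f(t_n, state_n); k2 = f(t_n + h, state_n + h·k1); state_{n+1} = state_n + (h/2)·(k1 + k2).
0.000000: (-1.540000, -1.780000)
  k1 = (-3.441592, 3.481680)
  predictor → (-2.400398, -0.909580)
  k2 = (-3.985436, 2.483479)
  → (-2.468378, -1.034355)
0.250000: (-2.468378, -1.034355)
  k1 = (-4.301580, 2.887444)
  predictor → (-3.543773, -0.312494)
  k2 = (-4.487289, 1.174789)
  → (-3.566987, -0.526576)
(x(0.5), y(0.5)) ≈ (-3.5670, -0.5266)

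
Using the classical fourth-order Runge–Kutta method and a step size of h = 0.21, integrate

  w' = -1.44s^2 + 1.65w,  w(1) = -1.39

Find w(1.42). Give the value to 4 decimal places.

RK4: k1 = f(s_n, w_n); k2 = f(s_n + h/2, w_n + (h/2)·k1); k3 = f(s_n + h/2, w_n + (h/2)·k2); k4 = f(s_n + h, w_n + h·k3); w_{n+1} = w_n + (h/6)·(k1 + 2k2 + 2k3 + k4).
s=1.000000, w=-1.390000:
  k1 = f(1.000000, -1.390000) = -3.733500
  k2 = f(1.105000, -1.782017) = -4.698605
  k3 = f(1.105000, -1.883354) = -4.865809
  k4 = f(1.210000, -2.411820) = -6.087807
  w ← -1.390000 + (0.21/6)·(k1 + 2k2 + 2k3 + k4) = -2.403255
s=1.210000, w=-2.403255:
  k1 = f(1.210000, -2.403255) = -6.073674
  k2 = f(1.315000, -3.040991) = -7.507718
  k3 = f(1.315000, -3.191565) = -7.756167
  k4 = f(1.420000, -4.032050) = -9.556498
  w ← -2.403255 + (0.21/6)·(k1 + 2k2 + 2k3 + k4) = -4.018783
w(1.42) ≈ -4.0188

-4.0188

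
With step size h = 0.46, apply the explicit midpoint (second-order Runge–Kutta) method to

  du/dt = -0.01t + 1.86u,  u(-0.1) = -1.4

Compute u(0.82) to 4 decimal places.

-6.9142

Midpoint: k1 = f(t_n, u_n); k2 = f(t_n + h/2, u_n + (h/2)·k1); u_{n+1} = u_n + h·k2.
t=-0.100000, u=-1.400000:
  k1 = f(-0.100000, -1.400000) = -2.603000
  k2 = f(0.130000, -1.998690) = -3.718863
  u ← -1.400000 + 0.46·(-3.718863) = -3.110677
t=0.360000, u=-3.110677:
  k1 = f(0.360000, -3.110677) = -5.789460
  k2 = f(0.590000, -4.442253) = -8.268490
  u ← -3.110677 + 0.46·(-8.268490) = -6.914183
u(0.82) ≈ -6.9142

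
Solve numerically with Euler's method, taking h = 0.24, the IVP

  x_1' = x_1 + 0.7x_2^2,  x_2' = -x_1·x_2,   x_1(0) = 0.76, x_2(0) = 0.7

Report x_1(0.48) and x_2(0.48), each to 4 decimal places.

Euler on (x_1,x_2): x_1_{n+1} = x_1_n + h·x_1', x_2_{n+1} = x_2_n + h·x_2'.
0.000000: (0.760000, 0.700000); f=(1.103000, -0.532000) → (1.024720, 0.572320)
0.240000: (1.024720, 0.572320); f=(1.254005, -0.586468) → (1.325681, 0.431568)
(x_1(0.48), x_2(0.48)) ≈ (1.3257, 0.4316)

1.3257, 0.4316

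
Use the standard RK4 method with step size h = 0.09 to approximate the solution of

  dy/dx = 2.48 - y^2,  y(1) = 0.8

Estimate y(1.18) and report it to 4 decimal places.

RK4: k1 = f(x_n, y_n); k2 = f(x_n + h/2, y_n + (h/2)·k1); k3 = f(x_n + h/2, y_n + (h/2)·k2); k4 = f(x_n + h, y_n + h·k3); y_{n+1} = y_n + (h/6)·(k1 + 2k2 + 2k3 + k4).
x=1.000000, y=0.800000:
  k1 = f(1.000000, 0.800000) = 1.840000
  k2 = f(1.045000, 0.882800) = 1.700664
  k3 = f(1.045000, 0.876530) = 1.711695
  k4 = f(1.090000, 0.954053) = 1.569784
  y ← 0.800000 + (0.09/6)·(k1 + 2k2 + 2k3 + k4) = 0.953518
x=1.090000, y=0.953518:
  k1 = f(1.090000, 0.953518) = 1.570804
  k2 = f(1.135000, 1.024204) = 1.431007
  k3 = f(1.135000, 1.017913) = 1.443853
  k4 = f(1.180000, 1.083464) = 1.306105
  y ← 0.953518 + (0.09/6)·(k1 + 2k2 + 2k3 + k4) = 1.082917
y(1.18) ≈ 1.0829

1.0829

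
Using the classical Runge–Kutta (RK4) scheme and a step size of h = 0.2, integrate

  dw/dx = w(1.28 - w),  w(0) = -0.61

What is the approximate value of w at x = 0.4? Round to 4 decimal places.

RK4: k1 = f(x_n, w_n); k2 = f(x_n + h/2, w_n + (h/2)·k1); k3 = f(x_n + h/2, w_n + (h/2)·k2); k4 = f(x_n + h, w_n + h·k3); w_{n+1} = w_n + (h/6)·(k1 + 2k2 + 2k3 + k4).
x=0.000000, w=-0.610000:
  k1 = f(0.000000, -0.610000) = -1.152900
  k2 = f(0.100000, -0.725290) = -1.454417
  k3 = f(0.100000, -0.755442) = -1.537657
  k4 = f(0.200000, -0.917531) = -2.016304
  w ← -0.610000 + (0.2/6)·(k1 + 2k2 + 2k3 + k4) = -0.915112
x=0.200000, w=-0.915112:
  k1 = f(0.200000, -0.915112) = -2.008773
  k2 = f(0.300000, -1.115989) = -2.673897
  k3 = f(0.300000, -1.182502) = -2.911912
  k4 = f(0.400000, -1.497494) = -4.159281
  w ← -0.915112 + (0.2/6)·(k1 + 2k2 + 2k3 + k4) = -1.493101
w(0.4) ≈ -1.4931

-1.4931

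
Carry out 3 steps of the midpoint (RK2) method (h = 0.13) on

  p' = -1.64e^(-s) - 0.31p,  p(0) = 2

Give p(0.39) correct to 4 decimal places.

Midpoint: k1 = f(s_n, p_n); k2 = f(s_n + h/2, p_n + (h/2)·k1); p_{n+1} = p_n + h·k2.
s=0.000000, p=2.000000:
  k1 = f(0.000000, 2.000000) = -2.260000
  k2 = f(0.065000, 1.853100) = -2.111252
  p ← 2.000000 + 0.13·(-2.111252) = 1.725537
s=0.130000, p=1.725537:
  k1 = f(0.130000, 1.725537) = -1.974993
  k2 = f(0.195000, 1.597163) = -1.844569
  p ← 1.725537 + 0.13·(-1.844569) = 1.485743
s=0.260000, p=1.485743:
  k1 = f(0.260000, 1.485743) = -1.725105
  k2 = f(0.325000, 1.373611) = -1.610764
  p ← 1.485743 + 0.13·(-1.610764) = 1.276344
p(0.39) ≈ 1.2763

1.2763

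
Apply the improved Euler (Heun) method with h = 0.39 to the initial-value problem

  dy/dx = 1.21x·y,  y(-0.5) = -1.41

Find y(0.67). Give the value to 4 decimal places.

-1.5691

Heun: k1 = f(x_n, y_n); k2 = f(x_n + h, y_n + h·k1); y_{n+1} = y_n + (h/2)·(k1 + k2).
x=-0.500000, y=-1.410000:
  k1 = f(-0.500000, -1.410000) = 0.853050
  k2 = f(-0.110000, -1.077310) = 0.143390
  y ← -1.410000 + (0.39/2)·(0.853050 + 0.143390) = -1.215694
x=-0.110000, y=-1.215694:
  k1 = f(-0.110000, -1.215694) = 0.161809
  k2 = f(0.280000, -1.152589) = -0.390497
  y ← -1.215694 + (0.39/2)·(0.161809 + (-0.390497)) = -1.260288
x=0.280000, y=-1.260288:
  k1 = f(0.280000, -1.260288) = -0.426986
  k2 = f(0.670000, -1.426813) = -1.156717
  y ← -1.260288 + (0.39/2)·(-0.426986 + (-1.156717)) = -1.569110
y(0.67) ≈ -1.5691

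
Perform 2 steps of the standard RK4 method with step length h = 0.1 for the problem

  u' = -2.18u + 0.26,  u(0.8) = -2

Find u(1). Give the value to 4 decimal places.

-1.2511

RK4: k1 = f(x_n, u_n); k2 = f(x_n + h/2, u_n + (h/2)·k1); k3 = f(x_n + h/2, u_n + (h/2)·k2); k4 = f(x_n + h, u_n + h·k3); u_{n+1} = u_n + (h/6)·(k1 + 2k2 + 2k3 + k4).
x=0.800000, u=-2.000000:
  k1 = f(0.800000, -2.000000) = 4.620000
  k2 = f(0.850000, -1.769000) = 4.116420
  k3 = f(0.850000, -1.794179) = 4.171310
  k4 = f(0.900000, -1.582869) = 3.710654
  u ← -2.000000 + (0.1/6)·(k1 + 2k2 + 2k3 + k4) = -1.584898
x=0.900000, u=-1.584898:
  k1 = f(0.900000, -1.584898) = 3.715078
  k2 = f(0.950000, -1.399144) = 3.310134
  k3 = f(0.950000, -1.419391) = 3.354273
  k4 = f(1.000000, -1.249471) = 2.983846
  u ← -1.584898 + (0.1/6)·(k1 + 2k2 + 2k3 + k4) = -1.251102
u(1) ≈ -1.2511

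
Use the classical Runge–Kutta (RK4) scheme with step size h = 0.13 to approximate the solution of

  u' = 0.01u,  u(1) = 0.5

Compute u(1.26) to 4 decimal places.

0.5013

RK4: k1 = f(x_n, u_n); k2 = f(x_n + h/2, u_n + (h/2)·k1); k3 = f(x_n + h/2, u_n + (h/2)·k2); k4 = f(x_n + h, u_n + h·k3); u_{n+1} = u_n + (h/6)·(k1 + 2k2 + 2k3 + k4).
x=1.000000, u=0.500000:
  k1 = f(1.000000, 0.500000) = 0.005000
  k2 = f(1.065000, 0.500325) = 0.005003
  k3 = f(1.065000, 0.500325) = 0.005003
  k4 = f(1.130000, 0.500650) = 0.005007
  u ← 0.500000 + (0.13/6)·(k1 + 2k2 + 2k3 + k4) = 0.500650
x=1.130000, u=0.500650:
  k1 = f(1.130000, 0.500650) = 0.005007
  k2 = f(1.195000, 0.500976) = 0.005010
  k3 = f(1.195000, 0.500976) = 0.005010
  k4 = f(1.260000, 0.501302) = 0.005013
  u ← 0.500650 + (0.13/6)·(k1 + 2k2 + 2k3 + k4) = 0.501302
u(1.26) ≈ 0.5013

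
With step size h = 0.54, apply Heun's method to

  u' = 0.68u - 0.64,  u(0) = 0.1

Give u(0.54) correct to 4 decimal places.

Heun: k1 = f(s_n, u_n); k2 = f(s_n + h, u_n + h·k1); u_{n+1} = u_n + (h/2)·(k1 + k2).
s=0.000000, u=0.100000:
  k1 = f(0.000000, 0.100000) = -0.572000
  k2 = f(0.540000, -0.208880) = -0.782038
  u ← 0.100000 + (0.54/2)·(-0.572000 + (-0.782038)) = -0.265590
u(0.54) ≈ -0.2656

-0.2656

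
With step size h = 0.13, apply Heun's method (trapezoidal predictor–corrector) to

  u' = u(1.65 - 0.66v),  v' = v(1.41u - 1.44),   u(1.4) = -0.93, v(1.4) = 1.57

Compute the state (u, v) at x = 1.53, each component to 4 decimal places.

-1.0314, 1.1020

Heun on (u,v): k1 = f(x_n, state_n); k2 = f(x_n + h, state_n + h·k1); state_{n+1} = state_n + (h/2)·(k1 + k2).
1.400000: (-0.930000, 1.570000)
  k1 = (-0.570834, -4.319541)
  predictor → (-1.004208, 1.008460)
  k2 = (-0.988559, -2.880094)
  → (-1.031361, 1.102024)
(u(1.53), v(1.53)) ≈ (-1.0314, 1.1020)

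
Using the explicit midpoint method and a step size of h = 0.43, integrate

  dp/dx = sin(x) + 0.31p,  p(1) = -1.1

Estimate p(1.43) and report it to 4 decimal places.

-0.8292

Midpoint: k1 = f(x_n, p_n); k2 = f(x_n + h/2, p_n + (h/2)·k1); p_{n+1} = p_n + h·k2.
x=1.000000, p=-1.100000:
  k1 = f(1.000000, -1.100000) = 0.500471
  k2 = f(1.215000, -0.992399) = 0.629726
  p ← -1.100000 + 0.43·0.629726 = -0.829218
p(1.43) ≈ -0.8292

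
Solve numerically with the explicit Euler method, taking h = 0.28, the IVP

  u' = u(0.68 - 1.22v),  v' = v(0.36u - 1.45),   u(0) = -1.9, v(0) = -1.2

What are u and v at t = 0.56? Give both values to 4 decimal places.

Euler on (u,v): u_{n+1} = u_n + h·u', v_{n+1} = v_n + h·v'.
0.000000: (-1.900000, -1.200000); f=(-4.073600, 2.560800) → (-3.040608, -0.482976)
0.280000: (-3.040608, -0.482976); f=(-3.859233, 1.228990) → (-4.121193, -0.138859)
(u(0.56), v(0.56)) ≈ (-4.1212, -0.1389)

-4.1212, -0.1389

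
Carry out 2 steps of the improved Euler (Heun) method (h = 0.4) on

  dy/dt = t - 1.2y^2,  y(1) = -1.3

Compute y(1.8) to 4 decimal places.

-4.5672

Heun: k1 = f(t_n, y_n); k2 = f(t_n + h, y_n + h·k1); y_{n+1} = y_n + (h/2)·(k1 + k2).
t=1.000000, y=-1.300000:
  k1 = f(1.000000, -1.300000) = -1.028000
  k2 = f(1.400000, -1.711200) = -2.113847
  y ← -1.300000 + (0.4/2)·(-1.028000 + (-2.113847)) = -1.928369
t=1.400000, y=-1.928369:
  k1 = f(1.400000, -1.928369) = -3.062330
  k2 = f(1.800000, -3.153301) = -10.131970
  y ← -1.928369 + (0.4/2)·(-3.062330 + (-10.131970)) = -4.567229
y(1.8) ≈ -4.5672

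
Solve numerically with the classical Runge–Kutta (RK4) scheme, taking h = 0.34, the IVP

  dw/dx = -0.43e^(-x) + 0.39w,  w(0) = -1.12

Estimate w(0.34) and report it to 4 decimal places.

RK4: k1 = f(x_n, w_n); k2 = f(x_n + h/2, w_n + (h/2)·k1); k3 = f(x_n + h/2, w_n + (h/2)·k2); k4 = f(x_n + h, w_n + h·k3); w_{n+1} = w_n + (h/6)·(k1 + 2k2 + 2k3 + k4).
x=0.000000, w=-1.120000:
  k1 = f(0.000000, -1.120000) = -0.866800
  k2 = f(0.170000, -1.267356) = -0.857045
  k3 = f(0.170000, -1.265698) = -0.856398
  k4 = f(0.340000, -1.411175) = -0.856420
  w ← -1.120000 + (0.34/6)·(k1 + 2k2 + 2k3 + k4) = -1.411839
w(0.34) ≈ -1.4118

-1.4118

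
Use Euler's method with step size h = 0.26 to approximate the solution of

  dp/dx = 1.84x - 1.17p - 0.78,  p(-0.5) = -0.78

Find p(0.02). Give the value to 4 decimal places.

-1.0028

Euler: p_{n+1} = p_n + h·f(x_n, p_n).
x=-0.500000, p=-0.780000: f=-0.787400 → p ← -0.780000 + 0.26·(-0.787400) = -0.984724
x=-0.240000, p=-0.984724: f=-0.069473 → p ← -0.984724 + 0.26·(-0.069473) = -1.002787
p(0.02) ≈ -1.0028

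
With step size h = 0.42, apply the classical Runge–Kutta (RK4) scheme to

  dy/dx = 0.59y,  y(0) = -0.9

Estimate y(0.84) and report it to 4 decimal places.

RK4: k1 = f(x_n, y_n); k2 = f(x_n + h/2, y_n + (h/2)·k1); k3 = f(x_n + h/2, y_n + (h/2)·k2); k4 = f(x_n + h, y_n + h·k3); y_{n+1} = y_n + (h/6)·(k1 + 2k2 + 2k3 + k4).
x=0.000000, y=-0.900000:
  k1 = f(0.000000, -0.900000) = -0.531000
  k2 = f(0.210000, -1.011510) = -0.596791
  k3 = f(0.210000, -1.025326) = -0.604942
  k4 = f(0.420000, -1.154076) = -0.680905
  y ← -0.900000 + (0.42/6)·(k1 + 2k2 + 2k3 + k4) = -1.153076
x=0.420000, y=-1.153076:
  k1 = f(0.420000, -1.153076) = -0.680315
  k2 = f(0.630000, -1.295942) = -0.764606
  k3 = f(0.630000, -1.313643) = -0.775049
  k4 = f(0.840000, -1.478597) = -0.872372
  y ← -1.153076 + (0.42/6)·(k1 + 2k2 + 2k3 + k4) = -1.477316
y(0.84) ≈ -1.4773

-1.4773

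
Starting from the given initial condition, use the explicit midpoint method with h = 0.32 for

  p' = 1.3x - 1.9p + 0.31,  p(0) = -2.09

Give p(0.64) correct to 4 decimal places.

Midpoint: k1 = f(x_n, p_n); k2 = f(x_n + h/2, p_n + (h/2)·k1); p_{n+1} = p_n + h·k2.
x=0.000000, p=-2.090000:
  k1 = f(0.000000, -2.090000) = 4.281000
  k2 = f(0.160000, -1.405040) = 3.187576
  p ← -2.090000 + 0.32·3.187576 = -1.069976
x=0.320000, p=-1.069976:
  k1 = f(0.320000, -1.069976) = 2.758954
  k2 = f(0.480000, -0.628543) = 2.128232
  p ← -1.069976 + 0.32·2.128232 = -0.388941
p(0.64) ≈ -0.3889

-0.3889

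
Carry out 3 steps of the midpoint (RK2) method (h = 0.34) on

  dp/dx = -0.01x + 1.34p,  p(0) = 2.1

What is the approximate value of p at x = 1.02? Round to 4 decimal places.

7.9551

Midpoint: k1 = f(x_n, p_n); k2 = f(x_n + h/2, p_n + (h/2)·k1); p_{n+1} = p_n + h·k2.
x=0.000000, p=2.100000:
  k1 = f(0.000000, 2.100000) = 2.814000
  k2 = f(0.170000, 2.578380) = 3.453329
  p ← 2.100000 + 0.34·3.453329 = 3.274132
x=0.340000, p=3.274132:
  k1 = f(0.340000, 3.274132) = 4.383937
  k2 = f(0.510000, 4.019401) = 5.380898
  p ← 3.274132 + 0.34·5.380898 = 5.103637
x=0.680000, p=5.103637:
  k1 = f(0.680000, 5.103637) = 6.832074
  k2 = f(0.850000, 6.265090) = 8.386720
  p ← 5.103637 + 0.34·8.386720 = 7.955122
p(1.02) ≈ 7.9551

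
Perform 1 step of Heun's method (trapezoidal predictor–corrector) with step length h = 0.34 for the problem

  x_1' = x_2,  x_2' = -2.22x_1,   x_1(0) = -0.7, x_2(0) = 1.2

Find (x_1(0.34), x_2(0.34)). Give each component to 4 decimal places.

-0.2022, 1.5744

Heun on (x_1,x_2): k1 = f(t_n, state_n); k2 = f(t_n + h, state_n + h·k1); state_{n+1} = state_n + (h/2)·(k1 + k2).
0.000000: (-0.700000, 1.200000)
  k1 = (1.200000, 1.554000)
  predictor → (-0.292000, 1.728360)
  k2 = (1.728360, 0.648240)
  → (-0.202179, 1.574381)
(x_1(0.34), x_2(0.34)) ≈ (-0.2022, 1.5744)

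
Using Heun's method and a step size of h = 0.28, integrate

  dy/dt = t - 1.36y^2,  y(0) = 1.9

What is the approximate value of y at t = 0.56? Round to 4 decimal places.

0.9416

Heun: k1 = f(t_n, y_n); k2 = f(t_n + h, y_n + h·k1); y_{n+1} = y_n + (h/2)·(k1 + k2).
t=0.000000, y=1.900000:
  k1 = f(0.000000, 1.900000) = -4.909600
  k2 = f(0.280000, 0.525312) = -0.095296
  y ← 1.900000 + (0.28/2)·(-4.909600 + (-0.095296)) = 1.199315
t=0.280000, y=1.199315:
  k1 = f(0.280000, 1.199315) = -1.676164
  k2 = f(0.560000, 0.729989) = -0.164722
  y ← 1.199315 + (0.28/2)·(-1.676164 + (-0.164722)) = 0.941591
y(0.56) ≈ 0.9416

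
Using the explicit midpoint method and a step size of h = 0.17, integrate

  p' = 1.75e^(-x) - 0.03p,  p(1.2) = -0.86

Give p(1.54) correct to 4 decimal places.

Midpoint: k1 = f(x_n, p_n); k2 = f(x_n + h/2, p_n + (h/2)·k1); p_{n+1} = p_n + h·k2.
x=1.200000, p=-0.860000:
  k1 = f(1.200000, -0.860000) = 0.552890
  k2 = f(1.285000, -0.813004) = 0.508529
  p ← -0.860000 + 0.17·0.508529 = -0.773550
x=1.370000, p=-0.773550:
  k1 = f(1.370000, -0.773550) = 0.467894
  k2 = f(1.455000, -0.733779) = 0.430464
  p ← -0.773550 + 0.17·0.430464 = -0.700371
p(1.54) ≈ -0.7004

-0.7004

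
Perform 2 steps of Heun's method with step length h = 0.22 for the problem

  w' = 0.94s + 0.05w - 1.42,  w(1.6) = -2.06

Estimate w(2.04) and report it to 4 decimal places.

Heun: k1 = f(s_n, w_n); k2 = f(s_n + h, w_n + h·k1); w_{n+1} = w_n + (h/2)·(k1 + k2).
s=1.600000, w=-2.060000:
  k1 = f(1.600000, -2.060000) = -0.019000
  k2 = f(1.820000, -2.064180) = 0.187591
  w ← -2.060000 + (0.22/2)·(-0.019000 + 0.187591) = -2.041455
s=1.820000, w=-2.041455:
  k1 = f(1.820000, -2.041455) = 0.188727
  k2 = f(2.040000, -1.999935) = 0.397603
  w ← -2.041455 + (0.22/2)·(0.188727 + 0.397603) = -1.976959
w(2.04) ≈ -1.9770

-1.9770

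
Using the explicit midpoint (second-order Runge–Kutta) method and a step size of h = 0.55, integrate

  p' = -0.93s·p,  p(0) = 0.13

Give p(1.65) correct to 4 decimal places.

0.0352

Midpoint: k1 = f(s_n, p_n); k2 = f(s_n + h/2, p_n + (h/2)·k1); p_{n+1} = p_n + h·k2.
s=0.000000, p=0.130000:
  k1 = f(0.000000, 0.130000) = 0.000000
  k2 = f(0.275000, 0.130000) = -0.033248
  p ← 0.130000 + 0.55·(-0.033248) = 0.111714
s=0.550000, p=0.111714:
  k1 = f(0.550000, 0.111714) = -0.057142
  k2 = f(0.825000, 0.096000) = -0.073656
  p ← 0.111714 + 0.55·(-0.073656) = 0.071203
s=1.100000, p=0.071203:
  k1 = f(1.100000, 0.071203) = -0.072841
  k2 = f(1.375000, 0.051172) = -0.065436
  p ← 0.071203 + 0.55·(-0.065436) = 0.035213
p(1.65) ≈ 0.0352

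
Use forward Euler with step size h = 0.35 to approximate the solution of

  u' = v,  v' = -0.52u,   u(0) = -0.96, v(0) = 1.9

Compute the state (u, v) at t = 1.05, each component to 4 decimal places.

Euler on (u,v): u_{n+1} = u_n + h·u', v_{n+1} = v_n + h·v'.
0.000000: (-0.960000, 1.900000); f=(1.900000, 0.499200) → (-0.295000, 2.074720)
0.350000: (-0.295000, 2.074720); f=(2.074720, 0.153400) → (0.431152, 2.128410)
0.700000: (0.431152, 2.128410); f=(2.128410, -0.224199) → (1.176095, 2.049940)
(u(1.05), v(1.05)) ≈ (1.1761, 2.0499)

1.1761, 2.0499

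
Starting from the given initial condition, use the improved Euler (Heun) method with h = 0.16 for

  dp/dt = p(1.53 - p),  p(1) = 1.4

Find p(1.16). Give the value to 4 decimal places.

Heun: k1 = f(t_n, p_n); k2 = f(t_n + h, p_n + h·k1); p_{n+1} = p_n + (h/2)·(k1 + k2).
t=1.000000, p=1.400000:
  k1 = f(1.000000, 1.400000) = 0.182000
  k2 = f(1.160000, 1.429120) = 0.144170
  p ← 1.400000 + (0.16/2)·(0.182000 + 0.144170) = 1.426094
p(1.16) ≈ 1.4261

1.4261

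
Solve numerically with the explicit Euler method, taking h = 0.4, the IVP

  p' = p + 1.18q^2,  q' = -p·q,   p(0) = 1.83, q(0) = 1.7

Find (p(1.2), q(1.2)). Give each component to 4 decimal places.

Euler on (p,q): p_{n+1} = p_n + h·p', q_{n+1} = q_n + h·q'.
0.000000: (1.830000, 1.700000); f=(5.240200, -3.111000) → (3.926080, 0.455600)
0.400000: (3.926080, 0.455600); f=(4.171014, -1.788722) → (5.594486, -0.259889)
0.800000: (5.594486, -0.259889); f=(5.674185, 1.453944) → (7.864160, 0.321689)
(p(1.2), q(1.2)) ≈ (7.8642, 0.3217)

7.8642, 0.3217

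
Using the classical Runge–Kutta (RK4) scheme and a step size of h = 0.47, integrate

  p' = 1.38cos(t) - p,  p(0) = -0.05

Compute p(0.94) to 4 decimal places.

RK4: k1 = f(t_n, p_n); k2 = f(t_n + h/2, p_n + (h/2)·k1); k3 = f(t_n + h/2, p_n + (h/2)·k2); k4 = f(t_n + h, p_n + h·k3); p_{n+1} = p_n + (h/6)·(k1 + 2k2 + 2k3 + k4).
t=0.000000, p=-0.050000:
  k1 = f(0.000000, -0.050000) = 1.430000
  k2 = f(0.235000, 0.286050) = 1.056020
  k3 = f(0.235000, 0.198165) = 1.143905
  k4 = f(0.470000, 0.487635) = 0.742729
  p ← -0.050000 + (0.47/6)·(k1 + 2k2 + 2k3 + k4) = 0.464852
t=0.470000, p=0.464852:
  k1 = f(0.470000, 0.464852) = 0.765512
  k2 = f(0.705000, 0.644747) = 0.406277
  k3 = f(0.705000, 0.560327) = 0.490697
  k4 = f(0.940000, 0.695480) = 0.118428
  p ← 0.464852 + (0.47/6)·(k1 + 2k2 + 2k3 + k4) = 0.674620
p(0.94) ≈ 0.6746

0.6746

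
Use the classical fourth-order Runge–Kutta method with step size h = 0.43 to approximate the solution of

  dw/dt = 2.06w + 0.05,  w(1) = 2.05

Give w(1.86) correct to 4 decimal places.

RK4: k1 = f(t_n, w_n); k2 = f(t_n + h/2, w_n + (h/2)·k1); k3 = f(t_n + h/2, w_n + (h/2)·k2); k4 = f(t_n + h, w_n + h·k3); w_{n+1} = w_n + (h/6)·(k1 + 2k2 + 2k3 + k4).
t=1.000000, w=2.050000:
  k1 = f(1.000000, 2.050000) = 4.273000
  k2 = f(1.215000, 2.968695) = 6.165512
  k3 = f(1.215000, 3.375585) = 7.003705
  k4 = f(1.430000, 5.061593) = 10.476882
  w ← 2.050000 + (0.43/6)·(k1 + 2k2 + 2k3 + k4) = 4.994663
t=1.430000, w=4.994663:
  k1 = f(1.430000, 4.994663) = 10.339005
  k2 = f(1.645000, 7.217549) = 14.918150
  k3 = f(1.645000, 8.202065) = 16.946254
  k4 = f(1.860000, 12.281552) = 25.349997
  w ← 4.994663 + (0.43/6)·(k1 + 2k2 + 2k3 + k4) = 12.119606
w(1.86) ≈ 12.1196

12.1196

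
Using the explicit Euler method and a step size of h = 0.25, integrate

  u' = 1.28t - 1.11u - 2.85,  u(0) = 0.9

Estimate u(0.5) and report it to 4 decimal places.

-0.6775

Euler: u_{n+1} = u_n + h·f(t_n, u_n).
t=0.000000, u=0.900000: f=-3.849000 → u ← 0.900000 + 0.25·(-3.849000) = -0.062250
t=0.250000, u=-0.062250: f=-2.460902 → u ← -0.062250 + 0.25·(-2.460902) = -0.677476
u(0.5) ≈ -0.6775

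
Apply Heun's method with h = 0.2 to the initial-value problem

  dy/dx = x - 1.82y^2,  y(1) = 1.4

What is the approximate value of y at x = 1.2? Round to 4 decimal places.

1.1202

Heun: k1 = f(x_n, y_n); k2 = f(x_n + h, y_n + h·k1); y_{n+1} = y_n + (h/2)·(k1 + k2).
x=1.000000, y=1.400000:
  k1 = f(1.000000, 1.400000) = -2.567200
  k2 = f(1.200000, 0.886560) = -0.230499
  y ← 1.400000 + (0.2/2)·(-2.567200 + (-0.230499)) = 1.120230
y(1.2) ≈ 1.1202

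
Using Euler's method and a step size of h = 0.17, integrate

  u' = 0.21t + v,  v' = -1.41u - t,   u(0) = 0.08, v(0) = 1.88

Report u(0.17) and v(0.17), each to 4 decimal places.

Euler on (u,v): u_{n+1} = u_n + h·u', v_{n+1} = v_n + h·v'.
0.000000: (0.080000, 1.880000); f=(1.880000, -0.112800) → (0.399600, 1.860824)
(u(0.17), v(0.17)) ≈ (0.3996, 1.8608)

0.3996, 1.8608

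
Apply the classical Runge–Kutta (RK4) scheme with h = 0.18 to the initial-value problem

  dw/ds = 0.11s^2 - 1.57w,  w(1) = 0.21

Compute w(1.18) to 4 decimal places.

RK4: k1 = f(s_n, w_n); k2 = f(s_n + h/2, w_n + (h/2)·k1); k3 = f(s_n + h/2, w_n + (h/2)·k2); k4 = f(s_n + h, w_n + h·k3); w_{n+1} = w_n + (h/6)·(k1 + 2k2 + 2k3 + k4).
s=1.000000, w=0.210000:
  k1 = f(1.000000, 0.210000) = -0.219700
  k2 = f(1.090000, 0.190227) = -0.167965
  k3 = f(1.090000, 0.194883) = -0.175275
  k4 = f(1.180000, 0.178450) = -0.127003
  w ← 0.210000 + (0.18/6)·(k1 + 2k2 + 2k3 + k4) = 0.179004
w(1.18) ≈ 0.1790

0.1790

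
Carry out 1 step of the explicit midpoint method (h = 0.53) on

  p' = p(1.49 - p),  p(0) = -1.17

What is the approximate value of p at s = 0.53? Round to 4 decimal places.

-4.8541

Midpoint: k1 = f(s_n, p_n); k2 = f(s_n + h/2, p_n + (h/2)·k1); p_{n+1} = p_n + h·k2.
s=0.000000, p=-1.170000:
  k1 = f(0.000000, -1.170000) = -3.112200
  k2 = f(0.265000, -1.994733) = -6.951112
  p ← -1.170000 + 0.53·(-6.951112) = -4.854089
p(0.53) ≈ -4.8541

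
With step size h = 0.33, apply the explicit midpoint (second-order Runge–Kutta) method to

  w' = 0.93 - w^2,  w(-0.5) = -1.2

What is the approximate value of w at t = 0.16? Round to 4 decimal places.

-2.0015

Midpoint: k1 = f(t_n, w_n); k2 = f(t_n + h/2, w_n + (h/2)·k1); w_{n+1} = w_n + h·k2.
t=-0.500000, w=-1.200000:
  k1 = f(-0.500000, -1.200000) = -0.510000
  k2 = f(-0.335000, -1.284150) = -0.719041
  w ← -1.200000 + 0.33·(-0.719041) = -1.437284
t=-0.170000, w=-1.437284:
  k1 = f(-0.170000, -1.437284) = -1.135784
  k2 = f(-0.005000, -1.624688) = -1.709611
  w ← -1.437284 + 0.33·(-1.709611) = -2.001455
w(0.16) ≈ -2.0015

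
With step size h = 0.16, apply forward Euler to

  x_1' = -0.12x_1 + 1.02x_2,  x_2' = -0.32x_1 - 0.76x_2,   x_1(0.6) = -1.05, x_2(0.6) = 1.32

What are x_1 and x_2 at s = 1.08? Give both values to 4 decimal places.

Euler on (x_1,x_2): x_1_{n+1} = x_1_n + h·x_1', x_2_{n+1} = x_2_n + h·x_2'.
0.600000: (-1.050000, 1.320000); f=(1.472400, -0.667200) → (-0.814416, 1.213248)
0.760000: (-0.814416, 1.213248); f=(1.335243, -0.661455) → (-0.600777, 1.107415)
0.920000: (-0.600777, 1.107415); f=(1.201657, -0.649387) → (-0.408512, 1.003513)
(x_1(1.08), x_2(1.08)) ≈ (-0.4085, 1.0035)

-0.4085, 1.0035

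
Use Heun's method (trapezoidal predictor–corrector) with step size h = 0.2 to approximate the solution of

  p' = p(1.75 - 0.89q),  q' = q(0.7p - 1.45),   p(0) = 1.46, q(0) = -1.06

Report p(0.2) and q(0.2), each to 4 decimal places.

2.4402, -1.0265

Heun on (p,q): k1 = f(t_n, state_n); k2 = f(t_n + h, state_n + h·k1); state_{n+1} = state_n + (h/2)·(k1 + k2).
0.000000: (1.460000, -1.060000)
  k1 = (3.932364, 0.453680)
  predictor → (2.246473, -0.969264)
  k2 = (5.869236, -0.118765)
  → (2.440160, -1.026508)
(p(0.2), q(0.2)) ≈ (2.4402, -1.0265)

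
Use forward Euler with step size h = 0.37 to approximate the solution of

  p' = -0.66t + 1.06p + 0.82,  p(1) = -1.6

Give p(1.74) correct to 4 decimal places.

Euler: p_{n+1} = p_n + h·f(t_n, p_n).
t=1.000000, p=-1.600000: f=-1.536000 → p ← -1.600000 + 0.37·(-1.536000) = -2.168320
t=1.370000, p=-2.168320: f=-2.382619 → p ← -2.168320 + 0.37·(-2.382619) = -3.049889
p(1.74) ≈ -3.0499

-3.0499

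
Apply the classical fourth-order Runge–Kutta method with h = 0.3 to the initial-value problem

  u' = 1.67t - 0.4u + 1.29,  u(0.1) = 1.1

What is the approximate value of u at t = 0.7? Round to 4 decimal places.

1.9204

RK4: k1 = f(t_n, u_n); k2 = f(t_n + h/2, u_n + (h/2)·k1); k3 = f(t_n + h/2, u_n + (h/2)·k2); k4 = f(t_n + h, u_n + h·k3); u_{n+1} = u_n + (h/6)·(k1 + 2k2 + 2k3 + k4).
t=0.100000, u=1.100000:
  k1 = f(0.100000, 1.100000) = 1.017000
  k2 = f(0.250000, 1.252550) = 1.206480
  k3 = f(0.250000, 1.280972) = 1.195111
  k4 = f(0.400000, 1.458533) = 1.374587
  u ← 1.100000 + (0.3/6)·(k1 + 2k2 + 2k3 + k4) = 1.459738
t=0.400000, u=1.459738:
  k1 = f(0.400000, 1.459738) = 1.374105
  k2 = f(0.550000, 1.665854) = 1.542158
  k3 = f(0.550000, 1.691062) = 1.532075
  k4 = f(0.700000, 1.919361) = 1.691256
  u ← 1.459738 + (0.3/6)·(k1 + 2k2 + 2k3 + k4) = 1.920430
u(0.7) ≈ 1.9204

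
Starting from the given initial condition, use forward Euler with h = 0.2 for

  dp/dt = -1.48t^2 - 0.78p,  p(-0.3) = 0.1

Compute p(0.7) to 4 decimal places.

-0.0711

Euler: p_{n+1} = p_n + h·f(t_n, p_n).
t=-0.300000, p=0.100000: f=-0.211200 → p ← 0.100000 + 0.2·(-0.211200) = 0.057760
t=-0.100000, p=0.057760: f=-0.059853 → p ← 0.057760 + 0.2·(-0.059853) = 0.045789
t=0.100000, p=0.045789: f=-0.050516 → p ← 0.045789 + 0.2·(-0.050516) = 0.035686
t=0.300000, p=0.035686: f=-0.161035 → p ← 0.035686 + 0.2·(-0.161035) = 0.003479
t=0.500000, p=0.003479: f=-0.372714 → p ← 0.003479 + 0.2·(-0.372714) = -0.071064
p(0.7) ≈ -0.0711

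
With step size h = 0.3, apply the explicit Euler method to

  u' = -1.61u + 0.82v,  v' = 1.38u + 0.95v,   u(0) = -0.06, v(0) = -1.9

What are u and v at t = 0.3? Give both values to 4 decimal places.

-0.4984, -2.4663

Euler on (u,v): u_{n+1} = u_n + h·u', v_{n+1} = v_n + h·v'.
0.000000: (-0.060000, -1.900000); f=(-1.461400, -1.887800) → (-0.498420, -2.466340)
(u(0.3), v(0.3)) ≈ (-0.4984, -2.4663)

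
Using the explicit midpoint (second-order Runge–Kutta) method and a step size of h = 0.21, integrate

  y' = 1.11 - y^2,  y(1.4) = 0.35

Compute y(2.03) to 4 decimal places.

Midpoint: k1 = f(s_n, y_n); k2 = f(s_n + h/2, y_n + (h/2)·k1); y_{n+1} = y_n + h·k2.
s=1.400000, y=0.350000:
  k1 = f(1.400000, 0.350000) = 0.987500
  k2 = f(1.505000, 0.453688) = 0.904168
  y ← 0.350000 + 0.21·0.904168 = 0.539875
s=1.610000, y=0.539875:
  k1 = f(1.610000, 0.539875) = 0.818535
  k2 = f(1.715000, 0.625821) = 0.718348
  y ← 0.539875 + 0.21·0.718348 = 0.690728
s=1.820000, y=0.690728:
  k1 = f(1.820000, 0.690728) = 0.632895
  k2 = f(1.925000, 0.757182) = 0.536675
  y ← 0.690728 + 0.21·0.536675 = 0.803430
y(2.03) ≈ 0.8034

0.8034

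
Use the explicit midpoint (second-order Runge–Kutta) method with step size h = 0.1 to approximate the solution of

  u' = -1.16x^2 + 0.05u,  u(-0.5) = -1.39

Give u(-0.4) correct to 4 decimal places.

-1.4205

Midpoint: k1 = f(x_n, u_n); k2 = f(x_n + h/2, u_n + (h/2)·k1); u_{n+1} = u_n + h·k2.
x=-0.500000, u=-1.390000:
  k1 = f(-0.500000, -1.390000) = -0.359500
  k2 = f(-0.450000, -1.407975) = -0.305299
  u ← -1.390000 + 0.1·(-0.305299) = -1.420530
u(-0.4) ≈ -1.4205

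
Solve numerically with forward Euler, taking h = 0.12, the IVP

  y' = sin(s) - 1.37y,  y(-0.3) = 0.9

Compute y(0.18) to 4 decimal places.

Euler: y_{n+1} = y_n + h·f(s_n, y_n).
s=-0.300000, y=0.900000: f=-1.528520 → y ← 0.900000 + 0.12·(-1.528520) = 0.716578
s=-0.180000, y=0.716578: f=-1.160741 → y ← 0.716578 + 0.12·(-1.160741) = 0.577289
s=-0.060000, y=0.577289: f=-0.850849 → y ← 0.577289 + 0.12·(-0.850849) = 0.475187
s=0.060000, y=0.475187: f=-0.591042 → y ← 0.475187 + 0.12·(-0.591042) = 0.404262
y(0.18) ≈ 0.4043

0.4043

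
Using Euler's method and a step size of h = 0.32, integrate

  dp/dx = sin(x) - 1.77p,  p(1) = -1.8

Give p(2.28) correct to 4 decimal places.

0.4511

Euler: p_{n+1} = p_n + h·f(x_n, p_n).
x=1.000000, p=-1.800000: f=4.027471 → p ← -1.800000 + 0.32·4.027471 = -0.511209
x=1.320000, p=-0.511209: f=1.873556 → p ← -0.511209 + 0.32·1.873556 = 0.088328
x=1.640000, p=0.088328: f=0.841265 → p ← 0.088328 + 0.32·0.841265 = 0.357533
x=1.960000, p=0.357533: f=0.292378 → p ← 0.357533 + 0.32·0.292378 = 0.451094
p(2.28) ≈ 0.4511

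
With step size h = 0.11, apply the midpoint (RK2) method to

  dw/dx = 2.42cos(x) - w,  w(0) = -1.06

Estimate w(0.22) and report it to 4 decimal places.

Midpoint: k1 = f(x_n, w_n); k2 = f(x_n + h/2, w_n + (h/2)·k1); w_{n+1} = w_n + h·k2.
x=0.000000, w=-1.060000:
  k1 = f(0.000000, -1.060000) = 3.480000
  k2 = f(0.055000, -0.868600) = 3.284941
  w ← -1.060000 + 0.11·3.284941 = -0.698657
x=0.110000, w=-0.698657:
  k1 = f(0.110000, -0.698657) = 3.104030
  k2 = f(0.165000, -0.527935) = 2.915067
  w ← -0.698657 + 0.11·2.915067 = -0.377999
w(0.22) ≈ -0.3780

-0.3780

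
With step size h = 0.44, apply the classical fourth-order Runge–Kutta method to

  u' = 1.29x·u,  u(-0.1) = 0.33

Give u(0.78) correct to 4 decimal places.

RK4: k1 = f(x_n, u_n); k2 = f(x_n + h/2, u_n + (h/2)·k1); k3 = f(x_n + h/2, u_n + (h/2)·k2); k4 = f(x_n + h, u_n + h·k3); u_{n+1} = u_n + (h/6)·(k1 + 2k2 + 2k3 + k4).
x=-0.100000, u=0.330000:
  k1 = f(-0.100000, 0.330000) = -0.042570
  k2 = f(0.120000, 0.320635) = 0.049634
  k3 = f(0.120000, 0.340920) = 0.052774
  k4 = f(0.340000, 0.353221) = 0.154923
  u ← 0.330000 + (0.44/6)·(k1 + 2k2 + 2k3 + k4) = 0.353259
x=0.340000, u=0.353259:
  k1 = f(0.340000, 0.353259) = 0.154939
  k2 = f(0.560000, 0.387346) = 0.279819
  k3 = f(0.560000, 0.414819) = 0.299665
  k4 = f(0.780000, 0.485112) = 0.488120
  u ← 0.353259 + (0.44/6)·(k1 + 2k2 + 2k3 + k4) = 0.485408
u(0.78) ≈ 0.4854

0.4854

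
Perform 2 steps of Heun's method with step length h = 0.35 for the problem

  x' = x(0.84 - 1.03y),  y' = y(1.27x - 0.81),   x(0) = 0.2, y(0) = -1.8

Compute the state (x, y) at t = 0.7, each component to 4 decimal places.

0.9831, -1.5443

Heun on (x,y): k1 = f(t_n, state_n); k2 = f(t_n + h, state_n + h·k1); state_{n+1} = state_n + (h/2)·(k1 + k2).
0.000000: (0.200000, -1.800000)
  k1 = (0.538800, 1.000800)
  predictor → (0.388580, -1.449720)
  k2 = (0.906639, 0.458841)
  → (0.452952, -1.544563)
0.350000: (0.452952, -1.544563)
  k1 = (1.101081, 0.362588)
  predictor → (0.838330, -1.417657)
  k2 = (1.928316, -0.361048)
  → (0.983096, -1.544293)
(x(0.7), y(0.7)) ≈ (0.9831, -1.5443)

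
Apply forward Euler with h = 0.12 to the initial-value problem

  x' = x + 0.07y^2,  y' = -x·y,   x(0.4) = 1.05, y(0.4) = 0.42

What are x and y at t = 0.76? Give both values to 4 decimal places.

1.4791, 0.2653

Euler on (x,y): x_{n+1} = x_n + h·x', y_{n+1} = y_n + h·y'.
0.400000: (1.050000, 0.420000); f=(1.062348, -0.441000) → (1.177482, 0.367080)
0.520000: (1.177482, 0.367080); f=(1.186914, -0.432230) → (1.319911, 0.315212)
0.640000: (1.319911, 0.315212); f=(1.326867, -0.416052) → (1.479135, 0.265286)
(x(0.76), y(0.76)) ≈ (1.4791, 0.2653)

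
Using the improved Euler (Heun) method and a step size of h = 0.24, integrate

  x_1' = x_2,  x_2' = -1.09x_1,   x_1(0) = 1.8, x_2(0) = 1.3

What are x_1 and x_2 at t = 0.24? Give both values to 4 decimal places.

Heun on (x_1,x_2): k1 = f(t_n, state_n); k2 = f(t_n + h, state_n + h·k1); state_{n+1} = state_n + (h/2)·(k1 + k2).
0.000000: (1.800000, 1.300000)
  k1 = (1.300000, -1.962000)
  predictor → (2.112000, 0.829120)
  k2 = (0.829120, -2.302080)
  → (2.055494, 0.788310)
(x_1(0.24), x_2(0.24)) ≈ (2.0555, 0.7883)

2.0555, 0.7883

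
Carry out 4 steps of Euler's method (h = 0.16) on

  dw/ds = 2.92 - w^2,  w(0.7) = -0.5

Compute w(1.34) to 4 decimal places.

Euler: w_{n+1} = w_n + h·f(s_n, w_n).
s=0.700000, w=-0.500000: f=2.670000 → w ← -0.500000 + 0.16·2.670000 = -0.072800
s=0.860000, w=-0.072800: f=2.914700 → w ← -0.072800 + 0.16·2.914700 = 0.393552
s=1.020000, w=0.393552: f=2.765117 → w ← 0.393552 + 0.16·2.765117 = 0.835971
s=1.180000, w=0.835971: f=2.221153 → w ← 0.835971 + 0.16·2.221153 = 1.191355
w(1.34) ≈ 1.1914

1.1914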